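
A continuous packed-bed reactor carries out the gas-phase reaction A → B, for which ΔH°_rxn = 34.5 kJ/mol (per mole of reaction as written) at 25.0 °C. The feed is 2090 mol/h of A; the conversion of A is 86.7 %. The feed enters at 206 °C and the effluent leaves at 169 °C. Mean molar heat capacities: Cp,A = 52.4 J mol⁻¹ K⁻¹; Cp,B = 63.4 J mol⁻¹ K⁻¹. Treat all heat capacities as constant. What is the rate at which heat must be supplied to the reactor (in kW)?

Extent of reaction ξ = 0.867 × 2090 = 1812 mol/h
Reaction term: ξ·ΔH°_rxn = 1812 × 34.5 = 62515 kJ/h
Sensible, feed 206→25 °C: -19822 kJ/h
Outlet flows (mol/h): A 277.97, B 1812
Sensible, products 25→169 °C: 18641 kJ/h
Q = ΔH = 61333 kJ/h = 17.037 kW
Heat supplied = 17.037 kW

Q_in = 17.0 kW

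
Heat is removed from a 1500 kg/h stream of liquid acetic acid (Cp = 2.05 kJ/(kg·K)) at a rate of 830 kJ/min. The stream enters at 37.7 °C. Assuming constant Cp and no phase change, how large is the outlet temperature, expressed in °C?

Q = 830 kJ/min = 49800 kJ/h
ΔT = Q/(ṁ·Cp) = 49800/(1500×2.05) = 16.195 K
T_out = 37.7 − 16.195 = 21.505 °C

T_out = 21.5 °C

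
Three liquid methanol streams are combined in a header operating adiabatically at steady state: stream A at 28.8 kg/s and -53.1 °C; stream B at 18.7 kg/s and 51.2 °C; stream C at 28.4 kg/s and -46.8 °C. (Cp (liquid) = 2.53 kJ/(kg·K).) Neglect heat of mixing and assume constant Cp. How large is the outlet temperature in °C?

Adiabatic, steady state ⇒ Σ ṁᵢCp,ᵢ(T_out − Tᵢ) = 0
T_out = Σ ṁᵢCp,ᵢTᵢ / Σ ṁᵢCp,ᵢ
      = -4809.4 / 192.03 = -25.046 °C

T_out = -25.0 °C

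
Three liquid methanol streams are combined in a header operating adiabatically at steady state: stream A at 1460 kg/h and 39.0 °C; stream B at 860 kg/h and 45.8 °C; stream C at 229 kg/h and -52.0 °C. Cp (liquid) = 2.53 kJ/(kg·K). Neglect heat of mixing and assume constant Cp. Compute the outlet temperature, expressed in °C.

T_out = 33.1 °C

Energy balance with Q = 0: Σ ṁᵢCp,ᵢ(T_out − Tᵢ) = 0
T_out = Σ ṁᵢCp,ᵢTᵢ / Σ ṁᵢCp,ᵢ
      = 213580 / 6449 = 33.119 °C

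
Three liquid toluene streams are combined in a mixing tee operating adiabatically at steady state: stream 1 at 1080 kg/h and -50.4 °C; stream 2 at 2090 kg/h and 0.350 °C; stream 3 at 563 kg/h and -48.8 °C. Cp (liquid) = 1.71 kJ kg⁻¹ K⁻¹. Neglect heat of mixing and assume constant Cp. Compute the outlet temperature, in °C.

T_out = -21.7 °C

No heat crosses the boundary, so H_out = H_in.
T_out = Σ ṁᵢCp,ᵢTᵢ / Σ ṁᵢCp,ᵢ
      = -138810 / 6383.4 = -21.745 °C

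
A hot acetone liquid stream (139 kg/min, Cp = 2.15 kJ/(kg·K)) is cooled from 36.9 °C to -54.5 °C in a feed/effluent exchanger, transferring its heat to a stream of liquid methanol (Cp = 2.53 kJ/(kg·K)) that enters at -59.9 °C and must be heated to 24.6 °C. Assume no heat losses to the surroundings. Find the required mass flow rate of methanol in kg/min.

Heat released by hot stream: Q = 139 × 2.15 × (36.9 − -54.5) = 27315 kJ/min
Energy balance on cold side (adiabatic exchanger): Q = ṁ_c·Cp_c·(T_c,out − T_c,in)
ṁ_c = 27315 / [2.53 × (24.6 − -59.9)] = 127.77 kg/min

ṁ_c = 128 kg/min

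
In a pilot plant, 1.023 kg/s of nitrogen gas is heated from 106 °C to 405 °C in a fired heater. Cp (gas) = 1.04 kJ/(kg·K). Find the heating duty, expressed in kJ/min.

Q = 19100 kJ/min

Q = ṁ·Cp·ΔT = 1.023 × 1.04 × (405 − 106) = 318.11 kJ/s
Heating duty = 19087 kJ/min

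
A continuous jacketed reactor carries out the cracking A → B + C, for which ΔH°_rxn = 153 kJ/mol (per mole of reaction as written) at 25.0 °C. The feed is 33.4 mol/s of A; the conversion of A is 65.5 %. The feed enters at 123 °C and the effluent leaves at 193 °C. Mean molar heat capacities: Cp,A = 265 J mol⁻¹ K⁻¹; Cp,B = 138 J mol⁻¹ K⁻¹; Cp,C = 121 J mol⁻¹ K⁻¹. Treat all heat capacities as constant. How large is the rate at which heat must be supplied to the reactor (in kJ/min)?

Extent of reaction ξ = 0.655 × 33.4 = 21.877 mol/s
Reaction term: ξ·ΔH°_rxn = 21.877 × 153 = 3347.2 kJ/s
Sensible, feed 123→25 °C: -867.4 kJ/s
Outlet flows (mol/s): A 11.523, B 21.877, C 21.877
Sensible, products 25→193 °C: 1464.9 kJ/s
Q = ΔH = 3944.7 kJ/s = 3944.7 kW
Heat supplied = 236680 kJ/min

Q_in = 237000 kJ/min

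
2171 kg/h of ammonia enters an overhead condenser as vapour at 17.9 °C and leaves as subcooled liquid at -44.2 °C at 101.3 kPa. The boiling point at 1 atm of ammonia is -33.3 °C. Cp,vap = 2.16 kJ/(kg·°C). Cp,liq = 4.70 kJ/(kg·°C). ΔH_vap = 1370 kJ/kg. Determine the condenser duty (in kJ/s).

vapour 17.9→-33.3 °C: -110.59 kJ/kg
condensation at -33.3 °C: -1370 kJ/kg
liquid -33.3→-44.2 °C: -51.23 kJ/kg
Δh = -110.59 + -1370 + -51.23 = -1531.8 kJ/kg
Q = ṁ·Δh = 2171 kg/h × -1531.8 kJ/kg = -3.3256e+06 kJ/h
|Q| = 923.77 kW

Q_c = 924 kJ/s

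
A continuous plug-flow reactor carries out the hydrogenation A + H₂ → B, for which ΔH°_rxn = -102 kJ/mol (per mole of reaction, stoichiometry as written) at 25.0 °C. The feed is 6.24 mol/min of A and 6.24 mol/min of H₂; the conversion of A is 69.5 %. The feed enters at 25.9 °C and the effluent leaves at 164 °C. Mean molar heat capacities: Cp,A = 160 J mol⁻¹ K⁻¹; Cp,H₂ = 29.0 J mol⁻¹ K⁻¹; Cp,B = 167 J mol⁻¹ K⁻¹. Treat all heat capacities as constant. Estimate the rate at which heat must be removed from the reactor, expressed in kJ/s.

Extent of reaction ξ = 0.695 × 6.24 = 4.3368 mol/min
Reaction term: ξ·ΔH°_rxn = 4.3368 × -102 = -442.35 kJ/min
Sensible, feed 25.9→25 °C: -1.0614 kJ/min
Outlet flows (mol/min): A 1.9032, H₂ 1.9032, B 4.3368
Sensible, products 25→164 °C: 150.67 kJ/min
Q = ΔH = -292.75 kJ/min = -4.8791 kW
Heat removed = 4.8791 kJ/s

Q_out = 4.88 kJ/s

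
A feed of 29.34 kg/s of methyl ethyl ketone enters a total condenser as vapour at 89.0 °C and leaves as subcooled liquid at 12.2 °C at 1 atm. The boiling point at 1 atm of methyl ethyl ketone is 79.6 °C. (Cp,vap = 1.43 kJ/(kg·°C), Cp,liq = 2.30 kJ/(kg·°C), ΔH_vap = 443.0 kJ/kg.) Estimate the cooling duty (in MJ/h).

Q_c = 64600 MJ/h

vapour 89.0→79.6 °C: -13.442 kJ/kg
condensation at 79.6 °C: -443 kJ/kg
liquid 79.6→12.2 °C: -155.02 kJ/kg
Δh = -13.442 + -443 + -155.02 = -611.46 kJ/kg
Q = ṁ·Δh = 29.34 kg/s × -611.46 kJ/kg = -17940 kJ/s
|Q| = 17940 kW = 64585 MJ/h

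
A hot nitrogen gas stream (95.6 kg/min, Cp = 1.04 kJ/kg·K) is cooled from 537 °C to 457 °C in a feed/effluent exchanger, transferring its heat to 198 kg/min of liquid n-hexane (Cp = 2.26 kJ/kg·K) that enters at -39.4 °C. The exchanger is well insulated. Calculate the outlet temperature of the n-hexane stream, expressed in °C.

Heat released by hot stream: Q = 95.6 × 1.04 × (537 − 457) = 7953.9 kJ/min
Energy balance on cold side (adiabatic exchanger): Q = ṁ_c·Cp_c·(T_c,out − T_c,in)
T_c,out = -39.4 + 7953.9/(198 × 2.26) = -21.625 °C

T_c,out = -21.6 °C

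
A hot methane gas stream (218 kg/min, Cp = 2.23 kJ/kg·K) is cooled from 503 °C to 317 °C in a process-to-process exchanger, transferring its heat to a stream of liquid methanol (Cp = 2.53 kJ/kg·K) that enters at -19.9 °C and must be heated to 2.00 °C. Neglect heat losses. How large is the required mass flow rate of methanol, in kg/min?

Heat released by hot stream: Q = 218 × 2.23 × (503 − 317) = 90422 kJ/min
Energy balance on cold side (adiabatic exchanger): Q = ṁ_c·Cp_c·(T_c,out − T_c,in)
ṁ_c = 90422 / [2.53 × (2.00 − -19.9)] = 1632 kg/min

ṁ_c = 1630 kg/min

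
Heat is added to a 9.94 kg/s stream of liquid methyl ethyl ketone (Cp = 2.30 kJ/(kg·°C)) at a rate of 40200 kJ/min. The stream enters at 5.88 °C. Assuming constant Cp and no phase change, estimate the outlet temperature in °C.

T_out = 35.2 °C

Q = 40200 kJ/min = 670 kJ/s
ΔT = Q/(ṁ·Cp) = 670/(9.94×2.30) = 29.306 K
T_out = 5.88 + 29.306 = 35.186 °C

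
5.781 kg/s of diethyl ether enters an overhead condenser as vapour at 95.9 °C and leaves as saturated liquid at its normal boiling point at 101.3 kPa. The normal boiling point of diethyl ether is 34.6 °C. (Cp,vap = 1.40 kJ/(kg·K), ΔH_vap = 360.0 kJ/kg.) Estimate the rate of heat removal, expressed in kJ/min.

vapour 95.9→34.6 °C: -85.82 kJ/kg
condensation at 34.6 °C: -360 kJ/kg
Δh = -85.82 + -360 = -445.82 kJ/kg
Q = ṁ·Δh = 5.781 kg/s × -445.82 kJ/kg = -2577.3 kJ/s
|Q| = 2577.3 kW = 154640 kJ/min

Q_c = 155000 kJ/min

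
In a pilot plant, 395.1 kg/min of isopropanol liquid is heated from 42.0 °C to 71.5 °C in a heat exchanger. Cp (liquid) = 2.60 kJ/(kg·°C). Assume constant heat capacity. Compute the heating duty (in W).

Q = ṁ·Cp·ΔT = 395.1 × 2.60 × (71.5 − 42.0) = 30304 kJ/min
Converting: 30304 / 60 s = 505.07 kW
Heating duty = 505070 W

Q = 505000 W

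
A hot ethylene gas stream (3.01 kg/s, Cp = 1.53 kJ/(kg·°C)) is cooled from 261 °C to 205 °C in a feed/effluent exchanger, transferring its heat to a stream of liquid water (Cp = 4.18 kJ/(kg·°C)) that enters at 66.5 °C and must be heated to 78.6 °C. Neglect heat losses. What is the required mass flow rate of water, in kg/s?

ṁ_c = 5.10 kg/s

Heat released by hot stream: Q = 3.01 × 1.53 × (261 − 205) = 257.9 kJ/s
Energy balance on cold side (adiabatic exchanger): Q = ṁ_c·Cp_c·(T_c,out − T_c,in)
ṁ_c = 257.9 / [4.18 × (78.6 − 66.5)] = 5.099 kg/s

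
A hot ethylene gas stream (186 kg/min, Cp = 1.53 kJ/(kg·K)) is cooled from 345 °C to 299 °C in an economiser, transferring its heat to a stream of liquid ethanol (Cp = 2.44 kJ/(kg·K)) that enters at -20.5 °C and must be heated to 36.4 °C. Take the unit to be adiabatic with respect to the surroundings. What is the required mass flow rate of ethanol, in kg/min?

ṁ_c = 94.3 kg/min

Heat released by hot stream: Q = 186 × 1.53 × (345 − 299) = 13091 kJ/min
Energy balance on cold side (adiabatic exchanger): Q = ṁ_c·Cp_c·(T_c,out − T_c,in)
ṁ_c = 13091 / [2.44 × (36.4 − -20.5)] = 94.289 kg/min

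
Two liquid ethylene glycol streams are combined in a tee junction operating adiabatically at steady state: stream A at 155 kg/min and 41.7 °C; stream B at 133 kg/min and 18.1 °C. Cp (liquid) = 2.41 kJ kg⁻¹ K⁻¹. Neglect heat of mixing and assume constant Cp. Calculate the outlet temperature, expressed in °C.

No heat crosses the boundary, so H_out = H_in.
T_out = Σ ṁᵢCp,ᵢTᵢ / Σ ṁᵢCp,ᵢ
      = 21379 / 694.08 = 30.801 °C

T_out = 30.8 °C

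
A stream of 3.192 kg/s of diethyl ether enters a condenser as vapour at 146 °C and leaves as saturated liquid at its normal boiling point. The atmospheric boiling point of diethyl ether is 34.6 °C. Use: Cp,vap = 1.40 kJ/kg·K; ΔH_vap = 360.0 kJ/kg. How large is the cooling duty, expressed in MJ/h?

Q_c = 5930 MJ/h

vapour 146→34.6 °C: -155.96 kJ/kg
condensation at 34.6 °C: -360 kJ/kg
Δh = -155.96 + -360 = -515.96 kJ/kg
Q = ṁ·Δh = 3.192 kg/s × -515.96 kJ/kg = -1646.9 kJ/s
|Q| = 1646.9 kW = 5929 MJ/h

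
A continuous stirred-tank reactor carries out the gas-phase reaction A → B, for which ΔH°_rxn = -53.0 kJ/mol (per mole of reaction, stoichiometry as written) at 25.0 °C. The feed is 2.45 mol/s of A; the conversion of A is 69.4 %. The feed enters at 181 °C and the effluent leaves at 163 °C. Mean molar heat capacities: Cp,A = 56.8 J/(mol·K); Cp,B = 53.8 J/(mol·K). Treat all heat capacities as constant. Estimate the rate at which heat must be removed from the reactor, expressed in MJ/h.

Extent of reaction ξ = 0.694 × 2.45 = 1.7003 mol/s
Reaction term: ξ·ΔH°_rxn = 1.7003 × -53.0 = -90.116 kJ/s
Sensible, feed 181→25 °C: -21.709 kJ/s
Outlet flows (mol/s): A 0.7497, B 1.7003
Sensible, products 25→163 °C: 18.5 kJ/s
Q = ΔH = -93.325 kJ/s = -93.325 kW
Heat removed = 335.97 MJ/h

Q_out = 336 MJ/h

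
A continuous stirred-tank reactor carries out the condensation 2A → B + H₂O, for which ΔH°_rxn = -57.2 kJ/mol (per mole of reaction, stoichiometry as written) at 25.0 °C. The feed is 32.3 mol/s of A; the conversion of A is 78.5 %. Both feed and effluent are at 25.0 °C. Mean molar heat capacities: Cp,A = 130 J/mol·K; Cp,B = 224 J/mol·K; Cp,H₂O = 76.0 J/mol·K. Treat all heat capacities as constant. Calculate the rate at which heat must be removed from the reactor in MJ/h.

Q_out = 2610 MJ/h

Extent of reaction ξ = 0.785 × 32.3 / 2 = 12.678 mol/s
Reaction term: ξ·ΔH°_rxn = 12.678 × -57.2 = -725.17 kJ/s
Q = ΔH = -725.17 kJ/s = -725.17 kW
Heat removed = 2610.6 MJ/h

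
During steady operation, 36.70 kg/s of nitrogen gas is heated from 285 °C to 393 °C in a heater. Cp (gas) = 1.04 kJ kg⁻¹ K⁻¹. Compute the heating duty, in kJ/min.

Q = 247000 kJ/min

Q = ṁ·Cp·ΔT = 36.70 × 1.04 × (393 − 285) = 4122.1 kJ/s
Heating duty = 247330 kJ/min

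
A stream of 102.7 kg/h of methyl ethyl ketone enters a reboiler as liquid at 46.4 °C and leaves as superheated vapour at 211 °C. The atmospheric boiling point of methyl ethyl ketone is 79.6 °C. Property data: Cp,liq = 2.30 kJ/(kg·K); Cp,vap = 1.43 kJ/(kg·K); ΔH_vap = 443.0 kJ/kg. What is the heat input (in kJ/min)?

Q = 1210 kJ/min

liquid 46.4→79.6 °C: 76.36 kJ/kg
vaporisation at 79.6 °C: 443 kJ/kg
vapour 79.6→211 °C: 187.9 kJ/kg
Δh = 76.36 + 443 + 187.9 = 707.26 kJ/kg
Q = ṁ·Δh = 102.7 kg/h × 707.26 kJ/kg = 72636 kJ/h
|Q| = 20.177 kW = 1210.6 kJ/min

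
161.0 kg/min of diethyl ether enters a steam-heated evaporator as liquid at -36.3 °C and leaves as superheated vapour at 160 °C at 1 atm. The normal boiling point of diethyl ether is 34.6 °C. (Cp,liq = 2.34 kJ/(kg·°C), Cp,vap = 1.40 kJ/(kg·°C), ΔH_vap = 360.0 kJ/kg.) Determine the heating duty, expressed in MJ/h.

liquid -36.3→34.6 °C: 165.91 kJ/kg
vaporisation at 34.6 °C: 360 kJ/kg
vapour 34.6→160 °C: 175.56 kJ/kg
Δh = 165.91 + 360 + 175.56 = 701.47 kJ/kg
Q = ṁ·Δh = 161.0 kg/min × 701.47 kJ/kg = 112940 kJ/min
|Q| = 1882.3 kW = 6776.2 MJ/h

Q = 6780 MJ/h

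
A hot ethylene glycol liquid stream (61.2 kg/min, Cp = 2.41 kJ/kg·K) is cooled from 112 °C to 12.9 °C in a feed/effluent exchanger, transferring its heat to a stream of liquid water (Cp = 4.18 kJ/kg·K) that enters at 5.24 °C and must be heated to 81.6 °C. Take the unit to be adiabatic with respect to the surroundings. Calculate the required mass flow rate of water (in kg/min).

Heat released by hot stream: Q = 61.2 × 2.41 × (112 − 12.9) = 14616 kJ/min
Energy balance on cold side (adiabatic exchanger): Q = ṁ_c·Cp_c·(T_c,out − T_c,in)
ṁ_c = 14616 / [4.18 × (81.6 − 5.24)] = 45.793 kg/min

ṁ_c = 45.8 kg/min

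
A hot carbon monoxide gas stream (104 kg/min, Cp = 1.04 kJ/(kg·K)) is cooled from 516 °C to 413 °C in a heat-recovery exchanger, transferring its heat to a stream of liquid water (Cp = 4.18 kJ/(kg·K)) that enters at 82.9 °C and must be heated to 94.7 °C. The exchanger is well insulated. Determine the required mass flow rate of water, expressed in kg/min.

Heat released by hot stream: Q = 104 × 1.04 × (516 − 413) = 11140 kJ/min
Energy balance on cold side (adiabatic exchanger): Q = ṁ_c·Cp_c·(T_c,out − T_c,in)
ṁ_c = 11140 / [4.18 × (94.7 − 82.9)] = 225.86 kg/min

ṁ_c = 226 kg/min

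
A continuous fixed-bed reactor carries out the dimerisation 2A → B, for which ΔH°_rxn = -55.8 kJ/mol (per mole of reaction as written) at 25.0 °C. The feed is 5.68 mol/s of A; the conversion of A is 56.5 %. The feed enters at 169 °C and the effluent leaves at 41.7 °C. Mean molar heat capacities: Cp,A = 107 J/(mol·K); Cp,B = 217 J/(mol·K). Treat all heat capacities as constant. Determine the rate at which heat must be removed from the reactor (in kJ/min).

Q_out = 10000 kJ/min

Extent of reaction ξ = 0.565 × 5.68 / 2 = 1.6046 mol/s
Reaction term: ξ·ΔH°_rxn = 1.6046 × -55.8 = -89.537 kJ/s
Sensible, feed 169→25 °C: -87.517 kJ/s
Outlet flows (mol/s): A 2.4708, B 1.6046
Sensible, products 25→41.7 °C: 10.23 kJ/s
Q = ΔH = -166.82 kJ/s = -166.82 kW
Heat removed = 10009 kJ/min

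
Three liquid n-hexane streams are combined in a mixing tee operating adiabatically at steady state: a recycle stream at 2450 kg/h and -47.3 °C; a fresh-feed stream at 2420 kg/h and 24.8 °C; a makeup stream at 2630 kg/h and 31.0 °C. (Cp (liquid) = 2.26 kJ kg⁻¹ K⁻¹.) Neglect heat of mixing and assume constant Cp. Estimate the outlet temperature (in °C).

T_out = 3.42 °C

Adiabatic, steady state ⇒ Σ ṁᵢCp,ᵢ(T_out − Tᵢ) = 0
Σ ṁᵢCp,ᵢTᵢ = 2450×2.26×-47.3 + 2420×2.26×24.8 + 2630×2.26×31.0 = 57994
Σ ṁᵢCp,ᵢ = 2450×2.26 + 2420×2.26 + 2630×2.26 = 16950
T_out = 57994 / 16950 = 3.4215 °C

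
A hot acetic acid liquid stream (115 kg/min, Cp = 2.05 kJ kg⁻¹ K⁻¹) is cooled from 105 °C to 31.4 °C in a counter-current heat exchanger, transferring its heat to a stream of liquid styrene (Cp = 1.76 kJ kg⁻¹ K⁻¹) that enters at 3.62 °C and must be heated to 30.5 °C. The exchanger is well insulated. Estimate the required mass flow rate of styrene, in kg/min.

ṁ_c = 367 kg/min

Heat released by hot stream: Q = 115 × 2.05 × (105 − 31.4) = 17351 kJ/min
Energy balance on cold side (adiabatic exchanger): Q = ṁ_c·Cp_c·(T_c,out − T_c,in)
ṁ_c = 17351 / [1.76 × (30.5 − 3.62)] = 366.76 kg/min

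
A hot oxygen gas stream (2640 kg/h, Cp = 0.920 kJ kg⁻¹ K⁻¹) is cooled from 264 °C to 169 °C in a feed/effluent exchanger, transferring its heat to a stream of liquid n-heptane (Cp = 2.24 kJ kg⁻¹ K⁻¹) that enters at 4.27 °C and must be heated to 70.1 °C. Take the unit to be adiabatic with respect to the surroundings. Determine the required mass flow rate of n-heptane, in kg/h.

ṁ_c = 1560 kg/h

Heat released by hot stream: Q = 2640 × 0.920 × (264 − 169) = 230740 kJ/h
Energy balance on cold side (adiabatic exchanger): Q = ṁ_c·Cp_c·(T_c,out − T_c,in)
ṁ_c = 230740 / [2.24 × (70.1 − 4.27)] = 1564.7 kg/h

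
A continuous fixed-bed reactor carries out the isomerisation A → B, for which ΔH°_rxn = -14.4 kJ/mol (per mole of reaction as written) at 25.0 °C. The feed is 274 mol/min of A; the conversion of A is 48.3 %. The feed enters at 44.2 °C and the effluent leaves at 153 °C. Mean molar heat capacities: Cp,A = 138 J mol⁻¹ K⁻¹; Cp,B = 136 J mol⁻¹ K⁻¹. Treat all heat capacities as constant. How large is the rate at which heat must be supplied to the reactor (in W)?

Extent of reaction ξ = 0.483 × 274 = 132.34 mol/min
Reaction term: ξ·ΔH°_rxn = 132.34 × -14.4 = -1905.7 kJ/min
Sensible, feed 44.2→25 °C: -725.99 kJ/min
Outlet flows (mol/min): A 141.66, B 132.34
Sensible, products 25→153 °C: 4806.1 kJ/min
Q = ΔH = 2174.3 kJ/min = 36.239 kW
Heat supplied = 36239 W

Q_in = 36200 W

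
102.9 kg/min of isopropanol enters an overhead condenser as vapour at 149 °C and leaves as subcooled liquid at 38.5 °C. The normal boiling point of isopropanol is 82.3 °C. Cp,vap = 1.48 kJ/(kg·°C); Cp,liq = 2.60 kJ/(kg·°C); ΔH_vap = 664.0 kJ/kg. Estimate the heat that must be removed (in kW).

Q_c = 1500 kW

vapour 149→82.3 °C: -98.716 kJ/kg
condensation at 82.3 °C: -664 kJ/kg
liquid 82.3→38.5 °C: -113.88 kJ/kg
Δh = -98.716 + -664 + -113.88 = -876.6 kJ/kg
Q = ṁ·Δh = 102.9 kg/min × -876.6 kJ/kg = -90202 kJ/min
|Q| = 1503.4 kW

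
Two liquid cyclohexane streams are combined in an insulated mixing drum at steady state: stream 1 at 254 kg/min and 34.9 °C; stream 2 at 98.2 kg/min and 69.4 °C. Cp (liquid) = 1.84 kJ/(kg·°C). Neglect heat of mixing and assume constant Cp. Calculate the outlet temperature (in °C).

Energy balance with Q = 0: Σ ṁᵢCp,ᵢ(T_out − Tᵢ) = 0
T_out = Σ ṁᵢCp,ᵢTᵢ / Σ ṁᵢCp,ᵢ
      = 28851 / 648.05 = 44.519 °C

T_out = 44.5 °C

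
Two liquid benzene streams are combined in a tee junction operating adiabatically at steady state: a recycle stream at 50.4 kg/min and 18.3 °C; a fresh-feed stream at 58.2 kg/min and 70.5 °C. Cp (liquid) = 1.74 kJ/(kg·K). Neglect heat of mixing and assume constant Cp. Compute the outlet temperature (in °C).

T_out = 46.3 °C

No heat crosses the boundary, so H_out = H_in.
T_out = Σ ṁᵢCp,ᵢTᵢ / Σ ṁᵢCp,ᵢ
      = 8744.2 / 188.96 = 46.275 °C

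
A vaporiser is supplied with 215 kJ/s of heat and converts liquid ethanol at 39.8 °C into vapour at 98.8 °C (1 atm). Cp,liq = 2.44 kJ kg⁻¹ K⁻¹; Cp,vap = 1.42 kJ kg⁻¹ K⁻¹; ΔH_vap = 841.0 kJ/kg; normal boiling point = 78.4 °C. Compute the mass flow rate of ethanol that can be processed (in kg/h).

Δh = 2.44×(78.4−39.8) + 841.0 + 1.42×(98.8−78.4) = 964.15 kJ/kg
Q = 215 kJ/s = 215 kJ/s = 774000 kJ/h
ṁ = Q/Δh = 774000 / 964.15 = 802.78 kg/h

ṁ = 803 kg/h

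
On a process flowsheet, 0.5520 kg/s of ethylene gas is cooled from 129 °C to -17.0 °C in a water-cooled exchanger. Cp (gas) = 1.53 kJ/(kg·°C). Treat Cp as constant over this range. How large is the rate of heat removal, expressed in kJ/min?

Q_c = 7400 kJ/min

Q = ṁ·Cp·ΔT = 0.5520 × 1.53 × (-17.0 − 129) = -123.31 kJ/s
Cooling duty = 7398.3 kJ/min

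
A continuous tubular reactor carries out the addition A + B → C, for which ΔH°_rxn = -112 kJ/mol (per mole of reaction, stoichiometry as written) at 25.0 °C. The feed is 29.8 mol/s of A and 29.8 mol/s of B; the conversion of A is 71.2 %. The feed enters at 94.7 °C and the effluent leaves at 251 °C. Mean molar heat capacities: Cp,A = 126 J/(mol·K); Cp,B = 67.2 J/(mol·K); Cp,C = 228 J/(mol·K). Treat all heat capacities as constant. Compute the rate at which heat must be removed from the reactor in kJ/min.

Q_out = 78600 kJ/min

Extent of reaction ξ = 0.712 × 29.8 = 21.218 mol/s
Reaction term: ξ·ΔH°_rxn = 21.218 × -112 = -2376.4 kJ/s
Sensible, feed 94.7→25 °C: -401.29 kJ/s
Outlet flows (mol/s): A 8.5824, B 8.5824, C 21.218
Sensible, products 25→251 °C: 1468 kJ/s
Q = ΔH = -1309.6 kJ/s = -1309.6 kW
Heat removed = 78577 kJ/min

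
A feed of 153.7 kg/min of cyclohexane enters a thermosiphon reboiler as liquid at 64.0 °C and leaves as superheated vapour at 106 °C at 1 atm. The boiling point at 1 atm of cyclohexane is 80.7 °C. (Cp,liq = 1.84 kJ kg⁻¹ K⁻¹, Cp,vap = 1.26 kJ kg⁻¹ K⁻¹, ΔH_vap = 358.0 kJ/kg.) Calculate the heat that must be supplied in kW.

liquid 64.0→80.7 °C: 30.728 kJ/kg
vaporisation at 80.7 °C: 358 kJ/kg
vapour 80.7→106 °C: 31.878 kJ/kg
Δh = 30.728 + 358 + 31.878 = 420.61 kJ/kg
Q = ṁ·Δh = 153.7 kg/min × 420.61 kJ/kg = 64647 kJ/min
|Q| = 1077.5 kW

Q = 1080 kW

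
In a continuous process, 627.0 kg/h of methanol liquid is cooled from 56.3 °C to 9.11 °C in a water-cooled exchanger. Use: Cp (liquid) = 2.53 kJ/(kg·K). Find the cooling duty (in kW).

Q = ṁ·Cp·ΔT = 627.0 × 2.53 × (9.11 − 56.3) = -74858 kJ/h
Converting: 74858 / 3600 s = 20.794 kW

Q_c = 20.8 kW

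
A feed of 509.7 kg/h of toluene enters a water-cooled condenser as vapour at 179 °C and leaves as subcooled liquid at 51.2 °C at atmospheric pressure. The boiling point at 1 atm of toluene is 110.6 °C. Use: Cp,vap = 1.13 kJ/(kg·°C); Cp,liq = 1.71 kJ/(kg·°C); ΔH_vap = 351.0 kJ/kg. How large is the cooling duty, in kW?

vapour 179→110.6 °C: -77.292 kJ/kg
condensation at 110.6 °C: -351 kJ/kg
liquid 110.6→51.2 °C: -101.57 kJ/kg
Δh = -77.292 + -351 + -101.57 = -529.87 kJ/kg
Q = ṁ·Δh = 509.7 kg/h × -529.87 kJ/kg = -270070 kJ/h
|Q| = 75.02 kW

Q_c = 75.0 kW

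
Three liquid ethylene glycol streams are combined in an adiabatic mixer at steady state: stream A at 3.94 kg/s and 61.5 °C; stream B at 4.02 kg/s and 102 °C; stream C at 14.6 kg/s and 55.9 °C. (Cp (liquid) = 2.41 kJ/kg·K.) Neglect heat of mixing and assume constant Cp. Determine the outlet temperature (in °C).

Energy balance with Q = 0: Σ ṁᵢCp,ᵢ(T_out − Tᵢ) = 0
Σ ṁᵢCp,ᵢTᵢ = 3.94×2.41×61.5 + 4.02×2.41×102 + 14.6×2.41×55.9 = 3539.1
Σ ṁᵢCp,ᵢ = 3.94×2.41 + 4.02×2.41 + 14.6×2.41 = 54.37
T_out = 3539.1 / 54.37 = 65.093 °C

T_out = 65.1 °C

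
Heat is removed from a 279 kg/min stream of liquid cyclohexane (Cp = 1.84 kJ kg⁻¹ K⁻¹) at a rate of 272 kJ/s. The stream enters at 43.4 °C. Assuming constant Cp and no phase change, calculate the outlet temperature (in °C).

Q = 272 kJ/s = 16320 kJ/min
ΔT = Q/(ṁ·Cp) = 16320/(279×1.84) = 31.791 K
T_out = 43.4 − 31.791 = 11.609 °C

T_out = 11.6 °C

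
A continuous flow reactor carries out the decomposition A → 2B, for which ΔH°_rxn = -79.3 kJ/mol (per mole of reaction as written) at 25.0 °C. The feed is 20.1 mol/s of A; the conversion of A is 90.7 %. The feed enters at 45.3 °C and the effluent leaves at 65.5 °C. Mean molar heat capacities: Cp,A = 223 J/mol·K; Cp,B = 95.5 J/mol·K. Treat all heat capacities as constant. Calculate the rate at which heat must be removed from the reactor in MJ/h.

Extent of reaction ξ = 0.907 × 20.1 = 18.231 mol/s
Reaction term: ξ·ΔH°_rxn = 18.231 × -79.3 = -1445.7 kJ/s
Sensible, feed 45.3→25 °C: -90.991 kJ/s
Outlet flows (mol/s): A 1.8693, B 36.461
Sensible, products 25→65.5 °C: 157.91 kJ/s
Q = ΔH = -1378.8 kJ/s = -1378.8 kW
Heat removed = 4963.6 MJ/h

Q_out = 4960 MJ/h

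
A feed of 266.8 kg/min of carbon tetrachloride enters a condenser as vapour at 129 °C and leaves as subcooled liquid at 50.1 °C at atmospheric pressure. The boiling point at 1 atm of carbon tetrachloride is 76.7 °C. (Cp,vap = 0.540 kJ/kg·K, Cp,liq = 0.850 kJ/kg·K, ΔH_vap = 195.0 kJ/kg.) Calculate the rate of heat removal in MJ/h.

vapour 129→76.7 °C: -28.242 kJ/kg
condensation at 76.7 °C: -195 kJ/kg
liquid 76.7→50.1 °C: -22.61 kJ/kg
Δh = -28.242 + -195 + -22.61 = -245.85 kJ/kg
Q = ṁ·Δh = 266.8 kg/min × -245.85 kJ/kg = -65593 kJ/min
|Q| = 1093.2 kW = 3935.6 MJ/h

Q_c = 3940 MJ/h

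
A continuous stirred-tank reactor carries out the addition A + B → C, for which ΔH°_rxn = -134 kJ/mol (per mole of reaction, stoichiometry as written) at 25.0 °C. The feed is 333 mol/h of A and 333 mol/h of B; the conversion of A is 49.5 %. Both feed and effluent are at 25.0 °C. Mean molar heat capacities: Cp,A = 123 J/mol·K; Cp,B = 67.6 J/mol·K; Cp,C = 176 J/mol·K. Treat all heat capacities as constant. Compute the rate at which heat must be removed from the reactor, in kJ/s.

Extent of reaction ξ = 0.495 × 333 = 164.84 mol/h
Reaction term: ξ·ΔH°_rxn = 164.84 × -134 = -22088 kJ/h
Q = ΔH = -22088 kJ/h = -6.1355 kW
Heat removed = 6.1355 kJ/s

Q_out = 6.14 kJ/s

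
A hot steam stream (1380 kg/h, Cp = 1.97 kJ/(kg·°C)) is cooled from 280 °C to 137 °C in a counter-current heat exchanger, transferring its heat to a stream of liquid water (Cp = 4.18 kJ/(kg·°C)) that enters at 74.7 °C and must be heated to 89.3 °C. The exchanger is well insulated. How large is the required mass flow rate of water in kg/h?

Heat released by hot stream: Q = 1380 × 1.97 × (280 − 137) = 388760 kJ/h
Energy balance on cold side (adiabatic exchanger): Q = ṁ_c·Cp_c·(T_c,out − T_c,in)
ṁ_c = 388760 / [4.18 × (89.3 − 74.7)] = 6370.2 kg/h

ṁ_c = 6370 kg/h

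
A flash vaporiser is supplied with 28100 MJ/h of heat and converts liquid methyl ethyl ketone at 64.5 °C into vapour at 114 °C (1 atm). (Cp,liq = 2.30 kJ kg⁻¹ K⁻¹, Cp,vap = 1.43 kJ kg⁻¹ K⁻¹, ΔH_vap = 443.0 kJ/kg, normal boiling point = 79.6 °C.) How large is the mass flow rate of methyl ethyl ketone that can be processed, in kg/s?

Δh = 2.30×(79.6−64.5) + 443.0 + 1.43×(114−79.6) = 526.92 kJ/kg
Q = 28100 MJ/h = 7805.6 kJ/s = 7805.6 kJ/s
ṁ = Q/Δh = 7805.6 / 526.92 = 14.813 kg/s

ṁ = 14.8 kg/s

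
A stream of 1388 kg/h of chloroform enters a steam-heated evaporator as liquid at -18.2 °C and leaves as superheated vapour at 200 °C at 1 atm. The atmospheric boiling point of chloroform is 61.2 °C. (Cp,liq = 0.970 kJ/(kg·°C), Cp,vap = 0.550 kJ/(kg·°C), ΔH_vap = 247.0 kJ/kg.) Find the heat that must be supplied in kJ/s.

liquid -18.2→61.2 °C: 77.018 kJ/kg
vaporisation at 61.2 °C: 247 kJ/kg
vapour 61.2→200 °C: 76.34 kJ/kg
Δh = 77.018 + 247 + 76.34 = 400.36 kJ/kg
Q = ṁ·Δh = 1388 kg/h × 400.36 kJ/kg = 555700 kJ/h
|Q| = 154.36 kW

Q = 154 kJ/s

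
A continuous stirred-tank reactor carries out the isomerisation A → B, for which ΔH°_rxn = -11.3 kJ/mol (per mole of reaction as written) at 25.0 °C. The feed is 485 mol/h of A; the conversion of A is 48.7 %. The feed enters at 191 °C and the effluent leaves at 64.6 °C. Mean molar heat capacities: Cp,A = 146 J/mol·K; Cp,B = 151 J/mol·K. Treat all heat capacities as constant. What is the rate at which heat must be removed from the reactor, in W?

Extent of reaction ξ = 0.487 × 485 = 236.19 mol/h
Reaction term: ξ·ΔH°_rxn = 236.19 × -11.3 = -2669 kJ/h
Sensible, feed 191→25 °C: -11754 kJ/h
Outlet flows (mol/h): A 248.81, B 236.19
Sensible, products 25→64.6 °C: 2850.8 kJ/h
Q = ΔH = -11573 kJ/h = -3.2146 kW
Heat removed = 3214.6 W

Q_out = 3210 W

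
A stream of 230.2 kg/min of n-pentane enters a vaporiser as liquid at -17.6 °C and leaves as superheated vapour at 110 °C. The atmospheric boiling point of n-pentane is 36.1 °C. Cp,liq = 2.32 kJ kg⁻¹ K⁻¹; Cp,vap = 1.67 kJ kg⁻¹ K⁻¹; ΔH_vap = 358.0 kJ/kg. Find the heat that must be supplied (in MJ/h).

liquid -17.6→36.1 °C: 124.58 kJ/kg
vaporisation at 36.1 °C: 358 kJ/kg
vapour 36.1→110 °C: 123.41 kJ/kg
Δh = 124.58 + 358 + 123.41 = 606 kJ/kg
Q = ṁ·Δh = 230.2 kg/min × 606 kJ/kg = 139500 kJ/min
|Q| = 2325 kW = 8370 MJ/h

Q = 8370 MJ/h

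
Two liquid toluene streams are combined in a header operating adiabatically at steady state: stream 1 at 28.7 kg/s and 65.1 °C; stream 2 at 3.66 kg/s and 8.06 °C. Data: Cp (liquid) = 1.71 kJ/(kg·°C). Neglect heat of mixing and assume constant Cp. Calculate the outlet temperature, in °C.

Adiabatic, steady state ⇒ Σ ṁᵢCp,ᵢ(T_out − Tᵢ) = 0
Σ ṁᵢCp,ᵢTᵢ = 28.7×1.71×65.1 + 3.66×1.71×8.06 = 3245.4
Σ ṁᵢCp,ᵢ = 28.7×1.71 + 3.66×1.71 = 55.336
T_out = 3245.4 / 55.336 = 58.649 °C

T_out = 58.6 °C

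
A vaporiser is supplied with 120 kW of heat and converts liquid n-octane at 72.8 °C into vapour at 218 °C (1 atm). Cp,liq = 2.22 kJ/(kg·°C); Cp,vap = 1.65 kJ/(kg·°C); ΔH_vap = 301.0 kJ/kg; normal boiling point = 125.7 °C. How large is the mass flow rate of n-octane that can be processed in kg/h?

Δh = 2.22×(125.7−72.8) + 301.0 + 1.65×(218−125.7) = 570.73 kJ/kg
Q = 120 kW = 120 kJ/s = 432000 kJ/h
ṁ = Q/Δh = 432000 / 570.73 = 756.92 kg/h

ṁ = 757 kg/h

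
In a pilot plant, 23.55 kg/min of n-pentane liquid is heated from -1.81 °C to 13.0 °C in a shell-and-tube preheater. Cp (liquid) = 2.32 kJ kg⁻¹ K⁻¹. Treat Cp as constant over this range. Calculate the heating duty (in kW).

Q = ṁ·Cp·ΔT = 23.55 × 2.32 × (13.0 − -1.81) = 809.16 kJ/min
Converting: 809.16 / 60 s = 13.486 kW

Q = 13.5 kW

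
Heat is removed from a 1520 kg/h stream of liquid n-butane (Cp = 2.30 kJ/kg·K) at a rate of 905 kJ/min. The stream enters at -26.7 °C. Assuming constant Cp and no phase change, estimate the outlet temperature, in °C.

Q = 905 kJ/min = 54300 kJ/h
ΔT = Q/(ṁ·Cp) = 54300/(1520×2.30) = 15.532 K
T_out = -26.7 − 15.532 = -42.232 °C

T_out = -42.2 °C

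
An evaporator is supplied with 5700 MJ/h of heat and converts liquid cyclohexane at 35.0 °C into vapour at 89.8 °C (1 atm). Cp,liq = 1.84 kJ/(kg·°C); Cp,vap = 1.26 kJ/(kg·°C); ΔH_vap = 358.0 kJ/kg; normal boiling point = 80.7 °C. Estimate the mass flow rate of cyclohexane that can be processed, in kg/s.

Δh = 1.84×(80.7−35.0) + 358.0 + 1.26×(89.8−80.7) = 453.55 kJ/kg
Q = 5700 MJ/h = 1583.3 kJ/s = 1583.3 kJ/s
ṁ = Q/Δh = 1583.3 / 453.55 = 3.4909 kg/s

ṁ = 3.49 kg/s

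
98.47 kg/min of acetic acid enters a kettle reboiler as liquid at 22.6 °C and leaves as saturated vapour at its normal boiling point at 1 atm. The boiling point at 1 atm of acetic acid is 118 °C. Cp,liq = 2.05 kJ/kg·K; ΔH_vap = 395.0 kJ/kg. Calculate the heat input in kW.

Q = 969 kW

liquid 22.6→118 °C: 195.57 kJ/kg
vaporisation at 118 °C: 395 kJ/kg
Δh = 195.57 + 395 = 590.57 kJ/kg
Q = ṁ·Δh = 98.47 kg/min × 590.57 kJ/kg = 58153 kJ/min
|Q| = 969.22 kW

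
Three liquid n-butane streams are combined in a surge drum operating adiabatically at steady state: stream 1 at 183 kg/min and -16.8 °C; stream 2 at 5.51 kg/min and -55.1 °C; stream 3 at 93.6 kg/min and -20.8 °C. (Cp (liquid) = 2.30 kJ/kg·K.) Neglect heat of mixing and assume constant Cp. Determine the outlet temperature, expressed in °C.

Adiabatic, steady state ⇒ Σ ṁᵢCp,ᵢ(T_out − Tᵢ) = 0
T_out = Σ ṁᵢCp,ᵢTᵢ / Σ ṁᵢCp,ᵢ
      = -12247 / 648.85 = -18.875 °C

T_out = -18.9 °C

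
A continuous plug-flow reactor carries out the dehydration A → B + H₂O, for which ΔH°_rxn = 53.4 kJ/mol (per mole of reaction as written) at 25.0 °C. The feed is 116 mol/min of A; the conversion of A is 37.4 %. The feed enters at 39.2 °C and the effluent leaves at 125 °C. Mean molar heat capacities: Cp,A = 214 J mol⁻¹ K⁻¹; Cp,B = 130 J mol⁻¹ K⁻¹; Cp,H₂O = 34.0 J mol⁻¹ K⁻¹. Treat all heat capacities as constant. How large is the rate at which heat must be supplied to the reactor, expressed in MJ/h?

Extent of reaction ξ = 0.374 × 116 = 43.384 mol/min
Reaction term: ξ·ΔH°_rxn = 43.384 × 53.4 = 2316.7 kJ/min
Sensible, feed 39.2→25 °C: -352.5 kJ/min
Outlet flows (mol/min): A 72.616, B 43.384, H₂O 43.384
Sensible, products 25→125 °C: 2265.5 kJ/min
Q = ΔH = 4229.7 kJ/min = 70.495 kW
Heat supplied = 253.78 MJ/h

Q_in = 254 MJ/h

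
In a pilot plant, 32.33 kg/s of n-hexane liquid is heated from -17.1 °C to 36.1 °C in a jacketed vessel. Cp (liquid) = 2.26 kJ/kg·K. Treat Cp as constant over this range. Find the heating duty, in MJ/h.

Q = 14000 MJ/h

Q = ṁ·Cp·ΔT = 32.33 × 2.26 × (36.1 − -17.1) = 3887.1 kJ/s
Heating duty = 13994 MJ/h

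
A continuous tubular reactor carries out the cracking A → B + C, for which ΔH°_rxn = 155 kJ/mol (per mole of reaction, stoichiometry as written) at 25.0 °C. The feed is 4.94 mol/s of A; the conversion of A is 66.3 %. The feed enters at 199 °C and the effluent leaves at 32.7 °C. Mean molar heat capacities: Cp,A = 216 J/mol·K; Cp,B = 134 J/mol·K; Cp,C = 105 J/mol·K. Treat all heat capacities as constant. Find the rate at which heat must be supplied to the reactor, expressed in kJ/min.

Extent of reaction ξ = 0.663 × 4.94 = 3.2752 mol/s
Reaction term: ξ·ΔH°_rxn = 3.2752 × 155 = 507.66 kJ/s
Sensible, feed 199→25 °C: -185.66 kJ/s
Outlet flows (mol/s): A 1.6648, B 3.2752, C 3.2752
Sensible, products 25→32.7 °C: 8.7962 kJ/s
Q = ΔH = 330.79 kJ/s = 330.79 kW
Heat supplied = 19847 kJ/min

Q_in = 19800 kJ/min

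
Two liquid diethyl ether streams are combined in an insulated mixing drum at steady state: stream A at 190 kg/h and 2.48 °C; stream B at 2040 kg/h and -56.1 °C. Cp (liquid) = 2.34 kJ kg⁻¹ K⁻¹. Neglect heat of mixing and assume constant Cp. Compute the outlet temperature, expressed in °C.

T_out = -51.1 °C

Energy balance with Q = 0: Σ ṁᵢCp,ᵢ(T_out − Tᵢ) = 0
T_out = Σ ṁᵢCp,ᵢTᵢ / Σ ṁᵢCp,ᵢ
      = -266700 / 5218.2 = -51.109 °C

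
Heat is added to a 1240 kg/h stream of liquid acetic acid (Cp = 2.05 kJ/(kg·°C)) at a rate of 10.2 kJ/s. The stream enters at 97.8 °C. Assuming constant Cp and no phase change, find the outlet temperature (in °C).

Q = 10.2 kJ/s = 36720 kJ/h
ΔT = Q/(ṁ·Cp) = 36720/(1240×2.05) = 14.445 K
T_out = 97.8 + 14.445 = 112.25 °C

T_out = 112 °C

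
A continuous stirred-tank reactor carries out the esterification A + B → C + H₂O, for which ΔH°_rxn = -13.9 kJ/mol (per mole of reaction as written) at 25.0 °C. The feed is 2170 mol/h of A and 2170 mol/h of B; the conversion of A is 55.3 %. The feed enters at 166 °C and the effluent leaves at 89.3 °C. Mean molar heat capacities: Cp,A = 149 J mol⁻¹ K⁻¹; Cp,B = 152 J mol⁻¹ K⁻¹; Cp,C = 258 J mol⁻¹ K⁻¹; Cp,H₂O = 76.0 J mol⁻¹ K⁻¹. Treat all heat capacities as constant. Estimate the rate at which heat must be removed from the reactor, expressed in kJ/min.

Q_out = 1070 kJ/min

Extent of reaction ξ = 0.553 × 2170 = 1200 mol/h
Reaction term: ξ·ΔH°_rxn = 1200 × -13.9 = -16680 kJ/h
Sensible, feed 166→25 °C: -92097 kJ/h
Outlet flows (mol/h): A 969.99, B 969.99, C 1200, H₂O 1200
Sensible, products 25→89.3 °C: 44545 kJ/h
Q = ΔH = -64232 kJ/h = -17.842 kW
Heat removed = 1070.5 kJ/min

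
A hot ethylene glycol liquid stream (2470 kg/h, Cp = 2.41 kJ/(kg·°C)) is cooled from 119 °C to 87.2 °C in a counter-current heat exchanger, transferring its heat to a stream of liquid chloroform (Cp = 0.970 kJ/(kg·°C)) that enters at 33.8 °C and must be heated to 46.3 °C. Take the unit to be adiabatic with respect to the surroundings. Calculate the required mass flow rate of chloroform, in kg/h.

Heat released by hot stream: Q = 2470 × 2.41 × (119 − 87.2) = 189300 kJ/h
Energy balance on cold side (adiabatic exchanger): Q = ṁ_c·Cp_c·(T_c,out − T_c,in)
ṁ_c = 189300 / [0.970 × (46.3 − 33.8)] = 15612 kg/h

ṁ_c = 15600 kg/h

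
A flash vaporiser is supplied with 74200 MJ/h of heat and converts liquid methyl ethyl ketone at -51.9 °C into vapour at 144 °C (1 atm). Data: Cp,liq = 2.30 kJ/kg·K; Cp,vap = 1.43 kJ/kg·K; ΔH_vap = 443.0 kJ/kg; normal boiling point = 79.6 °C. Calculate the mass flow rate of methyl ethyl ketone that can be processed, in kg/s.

ṁ = 24.6 kg/s

Δh = 2.30×(79.6−-51.9) + 443.0 + 1.43×(144−79.6) = 837.54 kJ/kg
Q = 74200 MJ/h = 20611 kJ/s = 20611 kJ/s
ṁ = Q/Δh = 20611 / 837.54 = 24.609 kg/s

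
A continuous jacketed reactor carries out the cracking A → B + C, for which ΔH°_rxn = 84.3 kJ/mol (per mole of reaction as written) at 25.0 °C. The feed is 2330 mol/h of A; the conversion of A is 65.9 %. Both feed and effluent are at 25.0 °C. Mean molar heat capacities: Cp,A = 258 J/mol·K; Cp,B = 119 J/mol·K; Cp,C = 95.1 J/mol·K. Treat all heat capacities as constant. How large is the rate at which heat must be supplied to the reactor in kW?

Q_in = 36.0 kW

Extent of reaction ξ = 0.659 × 2330 = 1535.5 mol/h
Reaction term: ξ·ΔH°_rxn = 1535.5 × 84.3 = 129440 kJ/h
Q = ΔH = 129440 kJ/h = 35.956 kW
Heat supplied = 35.956 kW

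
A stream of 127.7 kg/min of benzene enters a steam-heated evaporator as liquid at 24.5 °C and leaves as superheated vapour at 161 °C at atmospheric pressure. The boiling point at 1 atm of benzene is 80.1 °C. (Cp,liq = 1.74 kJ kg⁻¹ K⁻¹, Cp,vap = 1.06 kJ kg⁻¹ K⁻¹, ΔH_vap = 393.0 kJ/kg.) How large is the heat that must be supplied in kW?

Q = 1220 kW

liquid 24.5→80.1 °C: 96.744 kJ/kg
vaporisation at 80.1 °C: 393 kJ/kg
vapour 80.1→161 °C: 85.754 kJ/kg
Δh = 96.744 + 393 + 85.754 = 575.5 kJ/kg
Q = ṁ·Δh = 127.7 kg/min × 575.5 kJ/kg = 73491 kJ/min
|Q| = 1224.9 kW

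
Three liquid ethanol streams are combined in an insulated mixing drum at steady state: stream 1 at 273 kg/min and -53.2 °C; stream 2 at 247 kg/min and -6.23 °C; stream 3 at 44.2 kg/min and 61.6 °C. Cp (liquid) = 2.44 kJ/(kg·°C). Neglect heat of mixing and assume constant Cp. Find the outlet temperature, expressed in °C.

T_out = -23.6 °C

Adiabatic, steady state ⇒ Σ ṁᵢCp,ᵢ(T_out − Tᵢ) = 0
T_out = Σ ṁᵢCp,ᵢTᵢ / Σ ṁᵢCp,ᵢ
      = -32549 / 1376.6 = -23.644 °C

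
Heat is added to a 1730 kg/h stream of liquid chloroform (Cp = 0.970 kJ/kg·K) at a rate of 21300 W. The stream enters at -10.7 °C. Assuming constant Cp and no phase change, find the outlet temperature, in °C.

Q = 21300 W = 76680 kJ/h
ΔT = Q/(ṁ·Cp) = 76680/(1730×0.970) = 45.695 K
T_out = -10.7 + 45.695 = 34.995 °C

T_out = 35.0 °C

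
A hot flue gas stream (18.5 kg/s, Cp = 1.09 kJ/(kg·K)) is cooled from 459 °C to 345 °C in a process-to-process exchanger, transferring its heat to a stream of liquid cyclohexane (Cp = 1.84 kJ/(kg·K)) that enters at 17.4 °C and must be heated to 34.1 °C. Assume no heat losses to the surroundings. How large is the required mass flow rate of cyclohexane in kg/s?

Heat released by hot stream: Q = 18.5 × 1.09 × (459 − 345) = 2298.8 kJ/s
Energy balance on cold side (adiabatic exchanger): Q = ṁ_c·Cp_c·(T_c,out − T_c,in)
ṁ_c = 2298.8 / [1.84 × (34.1 − 17.4)] = 74.812 kg/s

ṁ_c = 74.8 kg/s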